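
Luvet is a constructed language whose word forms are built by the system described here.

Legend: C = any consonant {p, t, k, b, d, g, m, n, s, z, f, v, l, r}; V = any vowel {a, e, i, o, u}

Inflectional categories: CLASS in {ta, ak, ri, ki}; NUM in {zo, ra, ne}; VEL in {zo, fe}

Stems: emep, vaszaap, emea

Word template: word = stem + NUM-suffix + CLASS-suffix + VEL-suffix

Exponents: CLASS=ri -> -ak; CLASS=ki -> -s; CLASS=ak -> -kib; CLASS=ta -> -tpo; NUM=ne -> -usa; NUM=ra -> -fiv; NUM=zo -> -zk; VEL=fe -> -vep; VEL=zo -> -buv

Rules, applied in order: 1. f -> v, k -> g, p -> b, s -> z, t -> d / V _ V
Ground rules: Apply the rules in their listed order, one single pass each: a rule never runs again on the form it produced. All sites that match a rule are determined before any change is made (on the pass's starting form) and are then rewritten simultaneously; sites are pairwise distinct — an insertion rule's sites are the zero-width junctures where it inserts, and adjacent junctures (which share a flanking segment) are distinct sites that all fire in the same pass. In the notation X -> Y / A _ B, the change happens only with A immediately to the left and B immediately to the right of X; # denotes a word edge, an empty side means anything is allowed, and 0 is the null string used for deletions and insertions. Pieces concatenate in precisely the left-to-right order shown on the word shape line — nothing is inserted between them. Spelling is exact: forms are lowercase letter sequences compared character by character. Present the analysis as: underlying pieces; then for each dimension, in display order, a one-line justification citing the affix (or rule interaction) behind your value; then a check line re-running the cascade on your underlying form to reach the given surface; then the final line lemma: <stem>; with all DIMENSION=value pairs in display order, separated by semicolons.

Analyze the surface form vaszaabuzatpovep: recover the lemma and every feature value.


underlying: vaszaap-usa-tpo-vep
CLASS=ta - signalled by the affix -tpo
NUM=ne - signalled by the affix -usa
VEL=fe - signalled by the affix -vep
check: vaszaapusatpovep -> vaszaabuzatpovep
lemma: vaszaap; CLASS=ta; NUM=ne; VEL=fe


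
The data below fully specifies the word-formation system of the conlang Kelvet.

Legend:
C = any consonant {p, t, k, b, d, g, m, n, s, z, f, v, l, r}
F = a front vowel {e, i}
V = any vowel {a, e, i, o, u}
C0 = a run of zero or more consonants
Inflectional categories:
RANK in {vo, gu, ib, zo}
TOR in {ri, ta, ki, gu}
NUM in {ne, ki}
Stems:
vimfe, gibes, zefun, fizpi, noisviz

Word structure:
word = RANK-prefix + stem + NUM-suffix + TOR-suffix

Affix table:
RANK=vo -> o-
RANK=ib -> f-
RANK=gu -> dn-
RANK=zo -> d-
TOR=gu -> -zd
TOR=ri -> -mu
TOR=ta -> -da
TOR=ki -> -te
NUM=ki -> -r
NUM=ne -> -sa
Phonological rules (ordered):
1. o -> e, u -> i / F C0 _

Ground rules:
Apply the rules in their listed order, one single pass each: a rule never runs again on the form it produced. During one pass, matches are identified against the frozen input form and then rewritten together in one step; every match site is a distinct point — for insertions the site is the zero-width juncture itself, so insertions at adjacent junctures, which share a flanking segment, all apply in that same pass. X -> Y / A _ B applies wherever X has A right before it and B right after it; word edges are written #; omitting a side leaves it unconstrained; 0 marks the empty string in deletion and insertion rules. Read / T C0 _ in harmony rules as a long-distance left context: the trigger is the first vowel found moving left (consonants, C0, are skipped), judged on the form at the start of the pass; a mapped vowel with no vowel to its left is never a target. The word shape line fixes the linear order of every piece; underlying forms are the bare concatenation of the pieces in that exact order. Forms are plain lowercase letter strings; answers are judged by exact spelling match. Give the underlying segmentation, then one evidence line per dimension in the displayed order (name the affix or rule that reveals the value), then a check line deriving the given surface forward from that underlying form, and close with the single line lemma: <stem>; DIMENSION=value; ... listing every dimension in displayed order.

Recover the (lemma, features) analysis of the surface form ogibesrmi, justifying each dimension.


underlying: o-gibes-r-mu
RANK=vo - signalled by the affix o-
TOR=ri - signalled by the affix -mu
NUM=ki - signalled by the affix -r
check: ogibesrmu -> ogibesrmi
lemma: gibes; RANK=vo; TOR=ri; NUM=ki


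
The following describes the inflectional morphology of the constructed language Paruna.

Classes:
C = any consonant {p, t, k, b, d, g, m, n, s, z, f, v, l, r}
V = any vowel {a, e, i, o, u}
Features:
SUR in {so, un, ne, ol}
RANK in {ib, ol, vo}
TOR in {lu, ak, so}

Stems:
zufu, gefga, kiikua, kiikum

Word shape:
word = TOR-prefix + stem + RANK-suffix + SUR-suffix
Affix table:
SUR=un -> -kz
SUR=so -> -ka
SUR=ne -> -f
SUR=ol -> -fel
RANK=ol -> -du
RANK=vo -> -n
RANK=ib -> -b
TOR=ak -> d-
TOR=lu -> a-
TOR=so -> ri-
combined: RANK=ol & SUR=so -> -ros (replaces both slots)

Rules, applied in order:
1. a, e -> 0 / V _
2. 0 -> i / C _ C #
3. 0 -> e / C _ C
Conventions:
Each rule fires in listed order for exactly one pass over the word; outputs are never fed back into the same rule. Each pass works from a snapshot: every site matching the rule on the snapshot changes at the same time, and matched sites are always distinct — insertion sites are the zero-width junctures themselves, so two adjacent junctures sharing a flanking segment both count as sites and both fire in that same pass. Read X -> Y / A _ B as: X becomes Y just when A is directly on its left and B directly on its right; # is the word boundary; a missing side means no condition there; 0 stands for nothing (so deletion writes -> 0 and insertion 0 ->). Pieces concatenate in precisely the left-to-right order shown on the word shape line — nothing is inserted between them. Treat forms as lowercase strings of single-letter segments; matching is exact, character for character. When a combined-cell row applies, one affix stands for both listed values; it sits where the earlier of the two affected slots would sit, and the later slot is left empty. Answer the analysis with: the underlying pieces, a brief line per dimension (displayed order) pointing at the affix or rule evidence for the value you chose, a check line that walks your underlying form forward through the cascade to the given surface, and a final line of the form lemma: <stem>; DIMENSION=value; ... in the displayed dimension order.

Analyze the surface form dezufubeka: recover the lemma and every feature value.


underlying: d-zufu-b-ka
SUR=so - signalled by the affix -ka
RANK=ib - signalled by the affix -b
TOR=ak - signalled by the affix d-
check: dzufubka -> dzufubka -> dzufubka -> dezufubeka
lemma: zufu; SUR=so; RANK=ib; TOR=ak


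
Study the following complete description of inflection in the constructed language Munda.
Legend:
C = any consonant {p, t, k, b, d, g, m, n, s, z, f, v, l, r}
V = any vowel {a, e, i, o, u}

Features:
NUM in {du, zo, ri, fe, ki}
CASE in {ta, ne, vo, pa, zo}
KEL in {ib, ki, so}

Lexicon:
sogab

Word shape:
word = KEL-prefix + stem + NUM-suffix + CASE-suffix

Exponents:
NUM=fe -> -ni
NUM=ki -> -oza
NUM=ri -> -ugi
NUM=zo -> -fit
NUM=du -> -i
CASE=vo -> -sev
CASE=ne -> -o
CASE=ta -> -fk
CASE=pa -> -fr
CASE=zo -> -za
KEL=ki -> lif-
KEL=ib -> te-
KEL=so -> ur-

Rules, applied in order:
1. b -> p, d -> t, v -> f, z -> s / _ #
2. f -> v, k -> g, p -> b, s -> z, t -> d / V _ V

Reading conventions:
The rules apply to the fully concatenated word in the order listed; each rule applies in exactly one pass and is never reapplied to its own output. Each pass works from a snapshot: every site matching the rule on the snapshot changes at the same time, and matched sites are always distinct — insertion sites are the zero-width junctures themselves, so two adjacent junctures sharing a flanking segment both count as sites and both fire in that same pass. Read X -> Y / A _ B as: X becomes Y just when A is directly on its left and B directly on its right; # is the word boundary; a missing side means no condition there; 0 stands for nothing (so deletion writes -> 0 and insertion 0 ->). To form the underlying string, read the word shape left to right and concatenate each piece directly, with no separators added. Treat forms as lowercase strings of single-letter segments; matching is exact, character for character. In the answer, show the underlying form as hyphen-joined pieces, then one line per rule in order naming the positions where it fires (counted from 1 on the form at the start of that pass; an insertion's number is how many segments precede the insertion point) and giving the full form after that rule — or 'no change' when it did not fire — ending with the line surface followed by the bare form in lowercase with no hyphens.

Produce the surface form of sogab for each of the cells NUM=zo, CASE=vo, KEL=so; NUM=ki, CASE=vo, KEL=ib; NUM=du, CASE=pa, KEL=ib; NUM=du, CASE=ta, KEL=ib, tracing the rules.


cell NUM=zo, CASE=vo, KEL=so:
underlying: ur-sogab-fit-sev
1. b -> p, d -> t, v -> f, z -> s / _ #: fires at position(s) 13: ursogabfitsef
2. f -> v, k -> g, p -> b, s -> z, t -> d / V _ V: no change
surface: ursogabfitsef

cell NUM=ki, CASE=vo, KEL=ib:
underlying: te-sogab-oza-sev
1. b -> p, d -> t, v -> f, z -> s / _ #: fires at position(s) 13: tesogabozasef
2. f -> v, k -> g, p -> b, s -> z, t -> d / V _ V: fires at position(s) 3, 11: tezogabozazef
surface: tezogabozazef

cell NUM=du, CASE=pa, KEL=ib:
underlying: te-sogab-i-fr
1. b -> p, d -> t, v -> f, z -> s / _ #: no change
2. f -> v, k -> g, p -> b, s -> z, t -> d / V _ V: fires at position(s) 3: tezogabifr
surface: tezogabifr

cell NUM=du, CASE=ta, KEL=ib:
underlying: te-sogab-i-fk
1. b -> p, d -> t, v -> f, z -> s / _ #: no change
2. f -> v, k -> g, p -> b, s -> z, t -> d / V _ V: fires at position(s) 3: tezogabifk
surface: tezogabifk


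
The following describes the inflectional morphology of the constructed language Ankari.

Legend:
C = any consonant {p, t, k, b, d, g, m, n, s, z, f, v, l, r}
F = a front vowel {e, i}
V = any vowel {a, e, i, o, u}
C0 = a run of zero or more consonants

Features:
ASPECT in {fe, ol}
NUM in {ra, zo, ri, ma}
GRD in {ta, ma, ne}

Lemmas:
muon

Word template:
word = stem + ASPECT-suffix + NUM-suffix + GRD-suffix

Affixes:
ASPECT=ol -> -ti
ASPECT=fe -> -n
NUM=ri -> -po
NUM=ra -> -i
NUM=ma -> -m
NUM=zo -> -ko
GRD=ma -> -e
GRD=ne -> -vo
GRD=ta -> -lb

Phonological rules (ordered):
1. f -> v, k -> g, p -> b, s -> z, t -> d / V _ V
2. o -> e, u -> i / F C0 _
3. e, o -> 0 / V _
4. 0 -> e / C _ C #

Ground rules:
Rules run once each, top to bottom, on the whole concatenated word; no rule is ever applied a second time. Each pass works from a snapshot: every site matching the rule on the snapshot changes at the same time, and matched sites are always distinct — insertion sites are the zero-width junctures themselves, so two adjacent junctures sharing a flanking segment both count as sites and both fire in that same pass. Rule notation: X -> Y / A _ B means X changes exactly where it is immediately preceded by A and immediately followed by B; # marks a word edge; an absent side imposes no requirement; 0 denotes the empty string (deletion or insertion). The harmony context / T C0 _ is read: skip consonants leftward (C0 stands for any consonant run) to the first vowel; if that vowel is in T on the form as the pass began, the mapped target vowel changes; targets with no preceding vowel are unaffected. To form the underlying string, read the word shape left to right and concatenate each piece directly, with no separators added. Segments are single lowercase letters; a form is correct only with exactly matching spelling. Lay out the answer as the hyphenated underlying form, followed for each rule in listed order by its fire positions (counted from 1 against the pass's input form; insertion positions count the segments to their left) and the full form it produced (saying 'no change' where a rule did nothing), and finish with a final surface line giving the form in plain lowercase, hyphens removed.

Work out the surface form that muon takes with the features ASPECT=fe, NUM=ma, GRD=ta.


underlying: muon-n-m-lb
1. f -> v, k -> g, p -> b, s -> z, t -> d / V _ V: no change
2. o -> e, u -> i / F C0 _: no change
3. e, o -> 0 / V _: fires at position(s) 3: munnmlb
4. 0 -> e / C _ C #: inserts after position(s) 6: munnmleb
surface: munnmleb


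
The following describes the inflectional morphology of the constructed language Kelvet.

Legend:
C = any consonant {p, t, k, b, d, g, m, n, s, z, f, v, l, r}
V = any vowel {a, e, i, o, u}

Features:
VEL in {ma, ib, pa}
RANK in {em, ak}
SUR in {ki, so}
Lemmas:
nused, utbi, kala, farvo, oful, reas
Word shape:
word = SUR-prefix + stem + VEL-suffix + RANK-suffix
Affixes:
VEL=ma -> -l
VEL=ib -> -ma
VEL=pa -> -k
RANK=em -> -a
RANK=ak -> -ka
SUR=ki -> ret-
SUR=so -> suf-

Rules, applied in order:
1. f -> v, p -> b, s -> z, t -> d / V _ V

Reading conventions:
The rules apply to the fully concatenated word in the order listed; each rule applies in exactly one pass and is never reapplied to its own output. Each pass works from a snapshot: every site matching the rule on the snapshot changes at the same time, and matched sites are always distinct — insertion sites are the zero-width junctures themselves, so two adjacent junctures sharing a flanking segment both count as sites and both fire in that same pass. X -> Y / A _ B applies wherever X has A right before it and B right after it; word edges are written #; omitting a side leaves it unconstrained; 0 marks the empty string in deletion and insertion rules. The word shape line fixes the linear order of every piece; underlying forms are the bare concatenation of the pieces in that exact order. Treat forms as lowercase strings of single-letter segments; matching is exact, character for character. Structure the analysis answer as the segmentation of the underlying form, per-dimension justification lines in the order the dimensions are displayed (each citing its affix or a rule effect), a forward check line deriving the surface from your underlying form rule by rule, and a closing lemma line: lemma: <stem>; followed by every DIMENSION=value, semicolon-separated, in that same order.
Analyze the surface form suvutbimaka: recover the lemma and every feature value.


underlying: suf-utbi-ma-ka
VEL=ib - signalled by the affix -ma
RANK=ak - signalled by the affix -ka
SUR=so - signalled by the affix suf-
check: sufutbimaka -> suvutbimaka
lemma: utbi; VEL=ib; RANK=ak; SUR=so


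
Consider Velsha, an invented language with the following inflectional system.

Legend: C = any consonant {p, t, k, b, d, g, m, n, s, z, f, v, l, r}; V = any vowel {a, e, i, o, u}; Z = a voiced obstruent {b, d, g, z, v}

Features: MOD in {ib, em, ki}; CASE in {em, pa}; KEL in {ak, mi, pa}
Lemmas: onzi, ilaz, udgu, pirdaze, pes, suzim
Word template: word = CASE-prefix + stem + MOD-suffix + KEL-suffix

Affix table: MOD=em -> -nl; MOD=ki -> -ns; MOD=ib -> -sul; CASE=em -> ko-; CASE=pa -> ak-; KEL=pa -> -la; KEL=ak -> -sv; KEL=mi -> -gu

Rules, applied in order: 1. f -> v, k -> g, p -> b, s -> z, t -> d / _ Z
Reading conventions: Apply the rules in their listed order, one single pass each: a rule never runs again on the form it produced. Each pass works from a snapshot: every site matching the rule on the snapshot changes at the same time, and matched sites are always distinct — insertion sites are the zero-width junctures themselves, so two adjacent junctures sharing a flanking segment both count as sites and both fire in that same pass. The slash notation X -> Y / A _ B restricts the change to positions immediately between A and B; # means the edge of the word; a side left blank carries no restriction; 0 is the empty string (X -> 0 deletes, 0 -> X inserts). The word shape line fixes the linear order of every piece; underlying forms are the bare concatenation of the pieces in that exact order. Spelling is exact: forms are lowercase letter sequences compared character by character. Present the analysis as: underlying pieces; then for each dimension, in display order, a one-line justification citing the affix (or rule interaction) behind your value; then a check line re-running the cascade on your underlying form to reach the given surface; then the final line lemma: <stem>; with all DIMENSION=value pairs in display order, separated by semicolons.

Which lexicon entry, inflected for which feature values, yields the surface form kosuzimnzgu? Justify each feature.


underlying: ko-suzim-ns-gu
MOD=ki - signalled by the affix -ns
CASE=em - signalled by the affix ko-
KEL=mi - signalled by the affix -gu
check: kosuzimnsgu -> kosuzimnzgu
lemma: suzim; MOD=ki; CASE=em; KEL=mi


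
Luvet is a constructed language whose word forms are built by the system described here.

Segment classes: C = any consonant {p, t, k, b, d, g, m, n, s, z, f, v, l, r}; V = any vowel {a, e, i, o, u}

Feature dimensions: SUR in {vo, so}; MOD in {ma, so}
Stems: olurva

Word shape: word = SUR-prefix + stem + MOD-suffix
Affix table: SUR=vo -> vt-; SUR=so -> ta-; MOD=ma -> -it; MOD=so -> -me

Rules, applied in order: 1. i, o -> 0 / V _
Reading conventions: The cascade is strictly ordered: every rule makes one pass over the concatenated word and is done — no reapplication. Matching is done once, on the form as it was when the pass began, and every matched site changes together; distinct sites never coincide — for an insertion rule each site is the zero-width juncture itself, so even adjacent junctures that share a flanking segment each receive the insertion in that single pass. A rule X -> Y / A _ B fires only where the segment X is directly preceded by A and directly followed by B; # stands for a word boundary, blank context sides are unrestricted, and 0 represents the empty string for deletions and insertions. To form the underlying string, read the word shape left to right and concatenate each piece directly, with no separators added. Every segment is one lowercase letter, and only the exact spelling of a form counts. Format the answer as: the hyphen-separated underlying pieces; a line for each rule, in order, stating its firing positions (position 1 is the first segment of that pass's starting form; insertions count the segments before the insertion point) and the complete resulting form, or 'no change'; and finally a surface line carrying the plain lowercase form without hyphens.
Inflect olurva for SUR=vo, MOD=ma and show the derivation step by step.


underlying: vt-olurva-it
1. i, o -> 0 / V _: fires at position(s) 9: vtolurvat
surface: vtolurvat


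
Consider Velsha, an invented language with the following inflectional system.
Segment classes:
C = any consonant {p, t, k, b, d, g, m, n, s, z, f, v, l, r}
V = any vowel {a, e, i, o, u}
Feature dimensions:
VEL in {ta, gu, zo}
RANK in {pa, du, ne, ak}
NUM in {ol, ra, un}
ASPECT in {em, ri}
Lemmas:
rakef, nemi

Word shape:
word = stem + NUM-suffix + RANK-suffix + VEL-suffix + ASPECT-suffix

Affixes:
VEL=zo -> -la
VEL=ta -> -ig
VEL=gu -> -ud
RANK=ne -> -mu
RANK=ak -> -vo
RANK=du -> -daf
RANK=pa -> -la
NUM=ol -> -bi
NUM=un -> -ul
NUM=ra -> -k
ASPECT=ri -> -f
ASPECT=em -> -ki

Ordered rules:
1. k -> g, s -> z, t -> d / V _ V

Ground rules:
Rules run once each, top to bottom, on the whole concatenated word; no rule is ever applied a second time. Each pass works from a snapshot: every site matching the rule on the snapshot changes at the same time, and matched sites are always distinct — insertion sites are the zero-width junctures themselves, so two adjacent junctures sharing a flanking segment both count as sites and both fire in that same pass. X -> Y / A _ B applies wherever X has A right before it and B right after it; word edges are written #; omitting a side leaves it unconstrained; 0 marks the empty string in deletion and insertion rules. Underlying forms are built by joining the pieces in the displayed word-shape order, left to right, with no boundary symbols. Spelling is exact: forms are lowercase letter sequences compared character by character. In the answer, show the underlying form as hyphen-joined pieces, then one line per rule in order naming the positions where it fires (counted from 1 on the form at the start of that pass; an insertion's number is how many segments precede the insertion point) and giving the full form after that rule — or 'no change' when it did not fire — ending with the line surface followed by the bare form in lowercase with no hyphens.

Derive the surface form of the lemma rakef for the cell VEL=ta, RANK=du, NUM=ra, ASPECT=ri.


underlying: rakef-k-daf-ig-f
1. k -> g, s -> z, t -> d / V _ V: fires at position(s) 3: ragefkdafigf
surface: ragefkdafigf


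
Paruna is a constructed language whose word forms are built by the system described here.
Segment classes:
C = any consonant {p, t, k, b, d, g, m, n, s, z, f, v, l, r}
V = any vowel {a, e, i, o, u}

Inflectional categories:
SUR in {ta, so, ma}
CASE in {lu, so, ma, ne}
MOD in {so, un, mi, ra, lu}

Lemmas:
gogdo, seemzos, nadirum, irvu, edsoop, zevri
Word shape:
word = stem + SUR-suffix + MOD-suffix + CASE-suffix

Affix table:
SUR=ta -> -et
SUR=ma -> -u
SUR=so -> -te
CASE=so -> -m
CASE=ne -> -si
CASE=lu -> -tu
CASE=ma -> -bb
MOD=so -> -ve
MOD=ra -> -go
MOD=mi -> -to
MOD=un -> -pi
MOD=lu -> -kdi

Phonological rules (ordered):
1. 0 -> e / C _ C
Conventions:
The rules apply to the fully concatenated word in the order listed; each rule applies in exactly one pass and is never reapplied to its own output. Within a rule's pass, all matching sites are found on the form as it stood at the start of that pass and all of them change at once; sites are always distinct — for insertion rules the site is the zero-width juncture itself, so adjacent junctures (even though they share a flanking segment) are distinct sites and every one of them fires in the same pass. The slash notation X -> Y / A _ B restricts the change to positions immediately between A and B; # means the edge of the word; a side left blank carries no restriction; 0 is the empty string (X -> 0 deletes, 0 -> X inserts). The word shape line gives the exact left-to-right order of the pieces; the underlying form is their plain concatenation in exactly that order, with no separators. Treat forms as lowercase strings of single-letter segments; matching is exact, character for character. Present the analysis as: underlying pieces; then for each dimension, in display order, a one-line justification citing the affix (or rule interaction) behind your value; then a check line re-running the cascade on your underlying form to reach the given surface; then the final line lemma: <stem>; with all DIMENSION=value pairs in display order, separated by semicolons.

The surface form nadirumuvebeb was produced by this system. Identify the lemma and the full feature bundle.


underlying: nadirum-u-ve-bb
SUR=ma - signalled by the affix -u
CASE=ma - signalled by the affix -bb
MOD=so - signalled by the affix -ve
check: nadirumuvebb -> nadirumuvebeb
lemma: nadirum; SUR=ma; CASE=ma; MOD=so


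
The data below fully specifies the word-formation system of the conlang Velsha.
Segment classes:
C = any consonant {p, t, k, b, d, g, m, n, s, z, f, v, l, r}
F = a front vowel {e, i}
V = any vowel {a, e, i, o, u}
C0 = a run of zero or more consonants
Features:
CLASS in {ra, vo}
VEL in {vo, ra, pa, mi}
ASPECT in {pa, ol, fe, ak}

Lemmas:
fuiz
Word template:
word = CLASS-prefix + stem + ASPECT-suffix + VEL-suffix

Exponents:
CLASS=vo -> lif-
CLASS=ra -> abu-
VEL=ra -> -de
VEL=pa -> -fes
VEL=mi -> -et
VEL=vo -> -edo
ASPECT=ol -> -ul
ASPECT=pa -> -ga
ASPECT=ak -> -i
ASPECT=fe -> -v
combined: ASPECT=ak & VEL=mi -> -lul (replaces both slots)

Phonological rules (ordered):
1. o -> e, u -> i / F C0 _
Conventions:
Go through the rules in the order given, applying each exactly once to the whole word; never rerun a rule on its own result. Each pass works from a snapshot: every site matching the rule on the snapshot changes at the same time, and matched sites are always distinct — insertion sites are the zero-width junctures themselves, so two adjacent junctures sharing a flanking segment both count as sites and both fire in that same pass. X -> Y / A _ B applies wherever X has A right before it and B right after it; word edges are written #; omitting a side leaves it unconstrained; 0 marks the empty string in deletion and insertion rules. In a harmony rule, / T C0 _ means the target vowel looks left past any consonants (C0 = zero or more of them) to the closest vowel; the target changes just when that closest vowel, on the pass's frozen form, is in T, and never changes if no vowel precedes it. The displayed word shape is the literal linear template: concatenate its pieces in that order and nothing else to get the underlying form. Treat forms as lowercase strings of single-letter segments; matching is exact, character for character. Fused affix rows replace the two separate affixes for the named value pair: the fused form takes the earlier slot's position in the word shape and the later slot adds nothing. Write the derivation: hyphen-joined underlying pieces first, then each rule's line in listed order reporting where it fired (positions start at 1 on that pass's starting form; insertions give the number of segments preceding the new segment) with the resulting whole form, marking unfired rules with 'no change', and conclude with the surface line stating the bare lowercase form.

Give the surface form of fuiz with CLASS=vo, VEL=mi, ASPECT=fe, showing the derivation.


underlying: lif-fuiz-v-et
1. o -> e, u -> i / F C0 _: fires at position(s) 5: liffiizvet
surface: liffiizvet


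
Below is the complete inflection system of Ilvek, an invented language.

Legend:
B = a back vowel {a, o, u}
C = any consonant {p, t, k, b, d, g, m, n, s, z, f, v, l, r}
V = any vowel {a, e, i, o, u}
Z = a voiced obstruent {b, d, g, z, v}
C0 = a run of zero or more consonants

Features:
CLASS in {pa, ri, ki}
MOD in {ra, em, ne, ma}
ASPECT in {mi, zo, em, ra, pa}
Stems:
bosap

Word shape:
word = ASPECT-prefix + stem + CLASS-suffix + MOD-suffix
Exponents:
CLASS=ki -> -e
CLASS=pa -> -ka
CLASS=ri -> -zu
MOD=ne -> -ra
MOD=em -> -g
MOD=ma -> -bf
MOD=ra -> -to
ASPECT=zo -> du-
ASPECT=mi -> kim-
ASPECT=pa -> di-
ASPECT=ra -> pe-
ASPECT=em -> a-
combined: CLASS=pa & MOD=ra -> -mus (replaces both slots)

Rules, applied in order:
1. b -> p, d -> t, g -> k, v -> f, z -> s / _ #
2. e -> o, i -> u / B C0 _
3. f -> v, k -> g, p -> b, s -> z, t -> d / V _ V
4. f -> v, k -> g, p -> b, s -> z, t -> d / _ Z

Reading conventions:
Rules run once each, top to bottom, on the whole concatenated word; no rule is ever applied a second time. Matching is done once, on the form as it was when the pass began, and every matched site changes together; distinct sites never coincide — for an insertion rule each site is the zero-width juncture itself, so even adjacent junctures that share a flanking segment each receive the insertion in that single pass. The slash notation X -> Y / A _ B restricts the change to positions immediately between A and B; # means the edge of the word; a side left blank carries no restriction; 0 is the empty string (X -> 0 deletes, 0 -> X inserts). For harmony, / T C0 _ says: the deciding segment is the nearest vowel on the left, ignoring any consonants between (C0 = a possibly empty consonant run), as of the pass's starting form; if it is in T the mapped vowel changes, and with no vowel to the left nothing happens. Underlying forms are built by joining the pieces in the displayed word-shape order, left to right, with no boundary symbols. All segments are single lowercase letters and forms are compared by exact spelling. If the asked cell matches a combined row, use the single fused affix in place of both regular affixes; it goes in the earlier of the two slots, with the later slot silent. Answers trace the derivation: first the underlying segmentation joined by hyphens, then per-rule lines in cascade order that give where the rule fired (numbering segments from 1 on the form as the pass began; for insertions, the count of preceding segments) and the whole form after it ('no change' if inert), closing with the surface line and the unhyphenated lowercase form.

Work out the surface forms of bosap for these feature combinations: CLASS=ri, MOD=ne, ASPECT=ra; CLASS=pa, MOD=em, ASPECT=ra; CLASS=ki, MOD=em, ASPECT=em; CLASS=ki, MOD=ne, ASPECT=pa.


cell CLASS=ri, MOD=ne, ASPECT=ra:
underlying: pe-bosap-zu-ra
1. b -> p, d -> t, g -> k, v -> f, z -> s / _ #: no change
2. e -> o, i -> u / B C0 _: no change
3. f -> v, k -> g, p -> b, s -> z, t -> d / V _ V: fires at position(s) 5: pebozapzura
4. f -> v, k -> g, p -> b, s -> z, t -> d / _ Z: fires at position(s) 7: pebozabzura
surface: pebozabzura

cell CLASS=pa, MOD=em, ASPECT=ra:
underlying: pe-bosap-ka-g
1. b -> p, d -> t, g -> k, v -> f, z -> s / _ #: fires at position(s) 10: pebosapkak
2. e -> o, i -> u / B C0 _: no change
3. f -> v, k -> g, p -> b, s -> z, t -> d / V _ V: fires at position(s) 5: pebozapkak
4. f -> v, k -> g, p -> b, s -> z, t -> d / _ Z: no change
surface: pebozapkak

cell CLASS=ki, MOD=em, ASPECT=em:
underlying: a-bosap-e-g
1. b -> p, d -> t, g -> k, v -> f, z -> s / _ #: fires at position(s) 8: abosapek
2. e -> o, i -> u / B C0 _: fires at position(s) 7: abosapok
3. f -> v, k -> g, p -> b, s -> z, t -> d / V _ V: fires at position(s) 4, 6: abozabok
4. f -> v, k -> g, p -> b, s -> z, t -> d / _ Z: no change
surface: abozabok

cell CLASS=ki, MOD=ne, ASPECT=pa:
underlying: di-bosap-e-ra
1. b -> p, d -> t, g -> k, v -> f, z -> s / _ #: no change
2. e -> o, i -> u / B C0 _: fires at position(s) 8: dibosapora
3. f -> v, k -> g, p -> b, s -> z, t -> d / V _ V: fires at position(s) 5, 7: dibozabora
4. f -> v, k -> g, p -> b, s -> z, t -> d / _ Z: no change
surface: dibozabora


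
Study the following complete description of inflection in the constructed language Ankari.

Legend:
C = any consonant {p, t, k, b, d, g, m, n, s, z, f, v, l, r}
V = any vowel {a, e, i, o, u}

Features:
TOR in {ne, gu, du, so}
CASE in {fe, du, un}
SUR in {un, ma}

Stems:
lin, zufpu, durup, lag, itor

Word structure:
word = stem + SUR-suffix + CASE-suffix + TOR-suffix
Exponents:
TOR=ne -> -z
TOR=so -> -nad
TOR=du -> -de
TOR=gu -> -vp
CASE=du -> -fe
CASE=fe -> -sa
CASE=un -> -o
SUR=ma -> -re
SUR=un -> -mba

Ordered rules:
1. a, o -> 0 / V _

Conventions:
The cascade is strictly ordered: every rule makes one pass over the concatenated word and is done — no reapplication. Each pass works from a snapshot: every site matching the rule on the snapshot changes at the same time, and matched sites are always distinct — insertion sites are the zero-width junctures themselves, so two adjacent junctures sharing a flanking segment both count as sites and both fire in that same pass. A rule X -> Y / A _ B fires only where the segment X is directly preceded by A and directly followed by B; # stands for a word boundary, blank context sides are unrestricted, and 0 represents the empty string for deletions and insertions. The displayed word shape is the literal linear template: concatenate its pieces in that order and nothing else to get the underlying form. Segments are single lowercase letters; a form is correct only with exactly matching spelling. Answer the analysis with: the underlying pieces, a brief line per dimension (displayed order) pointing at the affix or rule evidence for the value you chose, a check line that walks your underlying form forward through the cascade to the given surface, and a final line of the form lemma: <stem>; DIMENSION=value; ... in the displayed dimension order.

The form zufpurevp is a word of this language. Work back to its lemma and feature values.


underlying: zufpu-re-o-vp
TOR=gu - signalled by the affix -vp
CASE=un - signalled by the affix -o
SUR=ma - signalled by the affix -re
check: zufpureovp -> zufpurevp
lemma: zufpu; TOR=gu; CASE=un; SUR=ma


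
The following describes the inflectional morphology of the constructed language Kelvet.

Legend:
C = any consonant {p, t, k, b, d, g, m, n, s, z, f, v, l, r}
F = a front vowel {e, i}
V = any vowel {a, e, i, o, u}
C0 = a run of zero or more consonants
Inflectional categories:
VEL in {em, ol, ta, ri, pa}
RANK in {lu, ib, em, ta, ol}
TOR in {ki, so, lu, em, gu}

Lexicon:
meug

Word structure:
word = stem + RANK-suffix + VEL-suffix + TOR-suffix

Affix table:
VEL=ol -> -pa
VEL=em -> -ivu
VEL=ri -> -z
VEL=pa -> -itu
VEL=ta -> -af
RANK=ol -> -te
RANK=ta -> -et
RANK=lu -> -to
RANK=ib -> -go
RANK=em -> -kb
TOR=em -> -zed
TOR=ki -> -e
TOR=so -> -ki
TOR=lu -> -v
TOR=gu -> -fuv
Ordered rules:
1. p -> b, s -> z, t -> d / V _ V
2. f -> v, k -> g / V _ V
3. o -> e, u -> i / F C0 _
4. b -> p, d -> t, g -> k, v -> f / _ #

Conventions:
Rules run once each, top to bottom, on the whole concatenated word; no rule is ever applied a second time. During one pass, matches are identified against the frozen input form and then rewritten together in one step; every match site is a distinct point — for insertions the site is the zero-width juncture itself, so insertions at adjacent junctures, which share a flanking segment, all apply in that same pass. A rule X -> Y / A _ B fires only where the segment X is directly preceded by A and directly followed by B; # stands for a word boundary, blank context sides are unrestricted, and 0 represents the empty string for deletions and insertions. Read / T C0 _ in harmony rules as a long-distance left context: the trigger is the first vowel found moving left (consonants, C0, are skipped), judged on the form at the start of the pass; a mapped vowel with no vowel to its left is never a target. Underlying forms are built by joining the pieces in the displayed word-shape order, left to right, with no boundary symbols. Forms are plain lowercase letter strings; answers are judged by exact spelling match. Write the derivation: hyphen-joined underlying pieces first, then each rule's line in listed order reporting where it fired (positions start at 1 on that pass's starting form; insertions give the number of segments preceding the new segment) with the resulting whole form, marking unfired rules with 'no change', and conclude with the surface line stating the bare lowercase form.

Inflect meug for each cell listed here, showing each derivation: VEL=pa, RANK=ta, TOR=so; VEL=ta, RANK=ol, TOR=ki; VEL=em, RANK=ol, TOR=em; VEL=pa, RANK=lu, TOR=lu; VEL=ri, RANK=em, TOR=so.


cell VEL=pa, RANK=ta, TOR=so:
underlying: meug-et-itu-ki
1. p -> b, s -> z, t -> d / V _ V: fires at position(s) 6, 8: meugediduki
2. f -> v, k -> g / V _ V: fires at position(s) 10: meugedidugi
3. o -> e, u -> i / F C0 _: fires at position(s) 3, 9: meigedidigi
4. b -> p, d -> t, g -> k, v -> f / _ #: no change
surface: meigedidigi

cell VEL=ta, RANK=ol, TOR=ki:
underlying: meug-te-af-e
1. p -> b, s -> z, t -> d / V _ V: no change
2. f -> v, k -> g / V _ V: fires at position(s) 8: meugteave
3. o -> e, u -> i / F C0 _: fires at position(s) 3: meigteave
4. b -> p, d -> t, g -> k, v -> f / _ #: no change
surface: meigteave

cell VEL=em, RANK=ol, TOR=em:
underlying: meug-te-ivu-zed
1. p -> b, s -> z, t -> d / V _ V: no change
2. f -> v, k -> g / V _ V: no change
3. o -> e, u -> i / F C0 _: fires at position(s) 3, 9: meigteivized
4. b -> p, d -> t, g -> k, v -> f / _ #: fires at position(s) 12: meigteivizet
surface: meigteivizet

cell VEL=pa, RANK=lu, TOR=lu:
underlying: meug-to-itu-v
1. p -> b, s -> z, t -> d / V _ V: fires at position(s) 8: meugtoiduv
2. f -> v, k -> g / V _ V: no change
3. o -> e, u -> i / F C0 _: fires at position(s) 3, 9: meigtoidiv
4. b -> p, d -> t, g -> k, v -> f / _ #: fires at position(s) 10: meigtoidif
surface: meigtoidif

cell VEL=ri, RANK=em, TOR=so:
underlying: meug-kb-z-ki
1. p -> b, s -> z, t -> d / V _ V: no change
2. f -> v, k -> g / V _ V: no change
3. o -> e, u -> i / F C0 _: fires at position(s) 3: meigkbzki
4. b -> p, d -> t, g -> k, v -> f / _ #: no change
surface: meigkbzki


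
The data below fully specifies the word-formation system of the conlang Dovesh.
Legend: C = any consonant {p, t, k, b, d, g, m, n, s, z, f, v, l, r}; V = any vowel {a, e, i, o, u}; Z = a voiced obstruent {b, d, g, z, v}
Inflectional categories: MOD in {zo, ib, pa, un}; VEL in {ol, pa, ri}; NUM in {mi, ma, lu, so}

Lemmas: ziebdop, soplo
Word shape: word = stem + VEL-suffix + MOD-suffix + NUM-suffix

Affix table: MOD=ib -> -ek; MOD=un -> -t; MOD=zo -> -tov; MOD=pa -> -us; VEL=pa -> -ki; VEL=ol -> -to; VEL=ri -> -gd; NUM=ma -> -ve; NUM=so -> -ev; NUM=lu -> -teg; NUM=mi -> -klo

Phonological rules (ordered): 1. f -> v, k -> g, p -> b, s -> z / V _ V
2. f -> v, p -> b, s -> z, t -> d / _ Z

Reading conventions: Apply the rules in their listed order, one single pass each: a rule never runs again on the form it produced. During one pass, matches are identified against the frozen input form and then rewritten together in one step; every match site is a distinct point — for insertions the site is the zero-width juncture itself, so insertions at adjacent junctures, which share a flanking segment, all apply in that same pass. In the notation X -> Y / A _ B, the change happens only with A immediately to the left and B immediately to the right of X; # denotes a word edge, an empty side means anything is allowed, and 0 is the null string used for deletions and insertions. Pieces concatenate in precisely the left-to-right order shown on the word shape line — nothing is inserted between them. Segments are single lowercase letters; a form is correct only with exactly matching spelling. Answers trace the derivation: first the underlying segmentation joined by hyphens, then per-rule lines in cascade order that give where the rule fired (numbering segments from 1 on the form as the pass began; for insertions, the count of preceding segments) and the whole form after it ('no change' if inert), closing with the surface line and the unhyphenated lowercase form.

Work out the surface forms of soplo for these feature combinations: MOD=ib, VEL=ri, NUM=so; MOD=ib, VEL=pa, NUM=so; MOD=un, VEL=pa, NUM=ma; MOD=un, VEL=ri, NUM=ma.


cell MOD=ib, VEL=ri, NUM=so:
underlying: soplo-gd-ek-ev
1. f -> v, k -> g, p -> b, s -> z / V _ V: fires at position(s) 9: soplogdegev
2. f -> v, p -> b, s -> z, t -> d / _ Z: no change
surface: soplogdegev

cell MOD=ib, VEL=pa, NUM=so:
underlying: soplo-ki-ek-ev
1. f -> v, k -> g, p -> b, s -> z / V _ V: fires at position(s) 6, 9: soplogiegev
2. f -> v, p -> b, s -> z, t -> d / _ Z: no change
surface: soplogiegev

cell MOD=un, VEL=pa, NUM=ma:
underlying: soplo-ki-t-ve
1. f -> v, k -> g, p -> b, s -> z / V _ V: fires at position(s) 6: soplogitve
2. f -> v, p -> b, s -> z, t -> d / _ Z: fires at position(s) 8: soplogidve
surface: soplogidve

cell MOD=un, VEL=ri, NUM=ma:
underlying: soplo-gd-t-ve
1. f -> v, k -> g, p -> b, s -> z / V _ V: no change
2. f -> v, p -> b, s -> z, t -> d / _ Z: fires at position(s) 8: soplogddve
surface: soplogddve


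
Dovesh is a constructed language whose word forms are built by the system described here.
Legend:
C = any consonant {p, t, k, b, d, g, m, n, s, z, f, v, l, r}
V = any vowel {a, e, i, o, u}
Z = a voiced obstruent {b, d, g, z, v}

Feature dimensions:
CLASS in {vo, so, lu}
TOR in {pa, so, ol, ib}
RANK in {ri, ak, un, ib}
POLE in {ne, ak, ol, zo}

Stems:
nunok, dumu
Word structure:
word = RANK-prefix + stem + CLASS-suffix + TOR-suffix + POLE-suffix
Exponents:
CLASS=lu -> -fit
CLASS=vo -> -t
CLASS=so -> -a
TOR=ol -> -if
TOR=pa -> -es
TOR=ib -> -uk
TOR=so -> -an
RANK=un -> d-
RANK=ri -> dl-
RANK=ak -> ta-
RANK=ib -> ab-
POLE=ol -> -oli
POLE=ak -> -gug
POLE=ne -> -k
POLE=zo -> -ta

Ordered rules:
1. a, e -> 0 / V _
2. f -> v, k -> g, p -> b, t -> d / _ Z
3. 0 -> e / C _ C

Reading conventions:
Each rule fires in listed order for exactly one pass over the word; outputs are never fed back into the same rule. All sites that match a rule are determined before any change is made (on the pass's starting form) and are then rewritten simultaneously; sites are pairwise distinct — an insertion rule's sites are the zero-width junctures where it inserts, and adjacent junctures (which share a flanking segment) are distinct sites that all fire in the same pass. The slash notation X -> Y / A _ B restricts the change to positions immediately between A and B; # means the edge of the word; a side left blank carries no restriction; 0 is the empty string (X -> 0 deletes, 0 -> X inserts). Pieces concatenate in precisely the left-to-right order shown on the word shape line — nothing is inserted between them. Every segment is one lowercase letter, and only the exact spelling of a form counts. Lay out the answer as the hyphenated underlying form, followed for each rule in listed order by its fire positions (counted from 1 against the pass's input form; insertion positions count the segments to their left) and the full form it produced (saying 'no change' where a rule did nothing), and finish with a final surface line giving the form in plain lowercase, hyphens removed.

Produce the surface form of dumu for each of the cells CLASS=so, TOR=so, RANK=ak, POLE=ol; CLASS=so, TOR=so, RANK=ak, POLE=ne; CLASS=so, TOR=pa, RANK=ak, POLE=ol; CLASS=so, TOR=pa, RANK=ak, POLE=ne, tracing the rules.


cell CLASS=so, TOR=so, RANK=ak, POLE=ol:
underlying: ta-dumu-a-an-oli
1. a, e -> 0 / V _: fires at position(s) 7, 8: tadumunoli
2. f -> v, k -> g, p -> b, t -> d / _ Z: no change
3. 0 -> e / C _ C: no change
surface: tadumunoli

cell CLASS=so, TOR=so, RANK=ak, POLE=ne:
underlying: ta-dumu-a-an-k
1. a, e -> 0 / V _: fires at position(s) 7, 8: tadumunk
2. f -> v, k -> g, p -> b, t -> d / _ Z: no change
3. 0 -> e / C _ C: inserts after position(s) 7: tadumunek
surface: tadumunek

cell CLASS=so, TOR=pa, RANK=ak, POLE=ol:
underlying: ta-dumu-a-es-oli
1. a, e -> 0 / V _: fires at position(s) 7, 8: tadumusoli
2. f -> v, k -> g, p -> b, t -> d / _ Z: no change
3. 0 -> e / C _ C: no change
surface: tadumusoli

cell CLASS=so, TOR=pa, RANK=ak, POLE=ne:
underlying: ta-dumu-a-es-k
1. a, e -> 0 / V _: fires at position(s) 7, 8: tadumusk
2. f -> v, k -> g, p -> b, t -> d / _ Z: no change
3. 0 -> e / C _ C: inserts after position(s) 7: tadumusek
surface: tadumusek
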